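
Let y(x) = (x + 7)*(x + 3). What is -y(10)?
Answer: -221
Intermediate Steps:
y(x) = (3 + x)*(7 + x) (y(x) = (7 + x)*(3 + x) = (3 + x)*(7 + x))
-y(10) = -(21 + 10² + 10*10) = -(21 + 100 + 100) = -1*221 = -221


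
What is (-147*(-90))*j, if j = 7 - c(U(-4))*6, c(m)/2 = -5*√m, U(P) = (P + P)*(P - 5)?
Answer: 92610 + 4762800*√2 ≈ 6.8282e+6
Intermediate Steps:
U(P) = 2*P*(-5 + P) (U(P) = (2*P)*(-5 + P) = 2*P*(-5 + P))
c(m) = -10*√m (c(m) = 2*(-5*√m) = -10*√m)
j = 7 + 360*√2 (j = 7 - (-10)*√(2*(-4)*(-5 - 4))*6 = 7 - (-10)*√(2*(-4)*(-9))*6 = 7 - (-10)*√72*6 = 7 - (-10)*6*√2*6 = 7 - (-60)*√2*6 = 7 + (60*√2)*6 = 7 + 360*√2 ≈ 516.12)
(-147*(-90))*j = (-147*(-90))*(7 + 360*√2) = 13230*(7 + 360*√2) = 92610 + 4762800*√2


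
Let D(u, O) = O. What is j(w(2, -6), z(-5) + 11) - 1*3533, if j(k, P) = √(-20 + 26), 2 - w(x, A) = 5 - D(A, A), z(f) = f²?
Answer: -3533 + √6 ≈ -3530.6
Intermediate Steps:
w(x, A) = -3 + A (w(x, A) = 2 - (5 - A) = 2 + (-5 + A) = -3 + A)
j(k, P) = √6
j(w(2, -6), z(-5) + 11) - 1*3533 = √6 - 1*3533 = √6 - 3533 = -3533 + √6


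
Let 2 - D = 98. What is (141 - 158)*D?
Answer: 1632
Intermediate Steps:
D = -96 (D = 2 - 1*98 = 2 - 98 = -96)
(141 - 158)*D = (141 - 158)*(-96) = -17*(-96) = 1632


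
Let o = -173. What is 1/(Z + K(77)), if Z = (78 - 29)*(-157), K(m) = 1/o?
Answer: -173/1330890 ≈ -0.00012999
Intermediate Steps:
K(m) = -1/173 (K(m) = 1/(-173) = -1/173)
Z = -7693 (Z = 49*(-157) = -7693)
1/(Z + K(77)) = 1/(-7693 - 1/173) = 1/(-1330890/173) = -173/1330890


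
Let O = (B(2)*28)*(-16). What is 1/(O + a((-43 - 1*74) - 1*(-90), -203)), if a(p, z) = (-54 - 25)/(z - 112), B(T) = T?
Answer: -315/282161 ≈ -0.0011164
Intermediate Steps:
a(p, z) = -79/(-112 + z)
O = -896 (O = (2*28)*(-16) = 56*(-16) = -896)
1/(O + a((-43 - 1*74) - 1*(-90), -203)) = 1/(-896 - 79/(-112 - 203)) = 1/(-896 - 79/(-315)) = 1/(-896 - 79*(-1/315)) = 1/(-896 + 79/315) = 1/(-282161/315) = -315/282161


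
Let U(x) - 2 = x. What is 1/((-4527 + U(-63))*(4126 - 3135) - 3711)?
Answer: -1/4550419 ≈ -2.1976e-7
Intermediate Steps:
U(x) = 2 + x
1/((-4527 + U(-63))*(4126 - 3135) - 3711) = 1/((-4527 + (2 - 63))*(4126 - 3135) - 3711) = 1/((-4527 - 61)*991 - 3711) = 1/(-4588*991 - 3711) = 1/(-4546708 - 3711) = 1/(-4550419) = -1/4550419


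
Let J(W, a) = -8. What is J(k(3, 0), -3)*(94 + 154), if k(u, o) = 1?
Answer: -1984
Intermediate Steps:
J(k(3, 0), -3)*(94 + 154) = -8*(94 + 154) = -8*248 = -1984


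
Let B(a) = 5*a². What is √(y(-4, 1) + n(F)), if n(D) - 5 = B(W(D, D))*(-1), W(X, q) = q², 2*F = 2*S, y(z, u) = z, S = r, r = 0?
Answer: 1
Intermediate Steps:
S = 0
F = 0 (F = (2*0)/2 = (½)*0 = 0)
n(D) = 5 - 5*D⁴ (n(D) = 5 + (5*(D²)²)*(-1) = 5 + (5*D⁴)*(-1) = 5 - 5*D⁴)
√(y(-4, 1) + n(F)) = √(-4 + (5 - 5*0⁴)) = √(-4 + (5 - 5*0)) = √(-4 + (5 + 0)) = √(-4 + 5) = √1 = 1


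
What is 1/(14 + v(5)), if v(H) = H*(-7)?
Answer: -1/21 ≈ -0.047619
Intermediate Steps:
v(H) = -7*H
1/(14 + v(5)) = 1/(14 - 7*5) = 1/(14 - 35) = 1/(-21) = -1/21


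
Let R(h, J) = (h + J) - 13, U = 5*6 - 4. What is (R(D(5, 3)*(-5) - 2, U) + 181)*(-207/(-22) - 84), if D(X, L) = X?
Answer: -274047/22 ≈ -12457.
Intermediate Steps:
U = 26 (U = 30 - 4 = 26)
R(h, J) = -13 + J + h (R(h, J) = (J + h) - 13 = -13 + J + h)
(R(D(5, 3)*(-5) - 2, U) + 181)*(-207/(-22) - 84) = ((-13 + 26 + (5*(-5) - 2)) + 181)*(-207/(-22) - 84) = ((-13 + 26 + (-25 - 2)) + 181)*(-207*(-1/22) - 84) = ((-13 + 26 - 27) + 181)*(207/22 - 84) = (-14 + 181)*(-1641/22) = 167*(-1641/22) = -274047/22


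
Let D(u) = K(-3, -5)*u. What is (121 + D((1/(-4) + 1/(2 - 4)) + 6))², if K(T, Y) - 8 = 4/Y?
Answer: 630436/25 ≈ 25217.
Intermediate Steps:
K(T, Y) = 8 + 4/Y
D(u) = 36*u/5 (D(u) = (8 + 4/(-5))*u = (8 + 4*(-⅕))*u = (8 - ⅘)*u = 36*u/5)
(121 + D((1/(-4) + 1/(2 - 4)) + 6))² = (121 + 36*((1/(-4) + 1/(2 - 4)) + 6)/5)² = (121 + 36*((-¼ + 1/(-2)) + 6)/5)² = (121 + 36*((-¼ - ½) + 6)/5)² = (121 + 36*(-¾ + 6)/5)² = (121 + (36/5)*(21/4))² = (121 + 189/5)² = (794/5)² = 630436/25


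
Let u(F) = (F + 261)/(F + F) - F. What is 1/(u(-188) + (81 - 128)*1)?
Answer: 376/52943 ≈ 0.0071020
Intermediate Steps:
u(F) = -F + (261 + F)/(2*F) (u(F) = (261 + F)/((2*F)) - F = (261 + F)*(1/(2*F)) - F = (261 + F)/(2*F) - F = -F + (261 + F)/(2*F))
1/(u(-188) + (81 - 128)*1) = 1/((½ - 1*(-188) + (261/2)/(-188)) + (81 - 128)*1) = 1/((½ + 188 + (261/2)*(-1/188)) - 47*1) = 1/((½ + 188 - 261/376) - 47) = 1/(70615/376 - 47) = 1/(52943/376) = 376/52943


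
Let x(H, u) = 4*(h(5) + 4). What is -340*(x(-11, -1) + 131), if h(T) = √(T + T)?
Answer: -49980 - 1360*√10 ≈ -54281.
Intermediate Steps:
h(T) = √2*√T (h(T) = √(2*T) = √2*√T)
x(H, u) = 16 + 4*√10 (x(H, u) = 4*(√2*√5 + 4) = 4*(√10 + 4) = 4*(4 + √10) = 16 + 4*√10)
-340*(x(-11, -1) + 131) = -340*((16 + 4*√10) + 131) = -340*(147 + 4*√10) = -49980 - 1360*√10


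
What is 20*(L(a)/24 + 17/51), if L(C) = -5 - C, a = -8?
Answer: 55/6 ≈ 9.1667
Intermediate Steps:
20*(L(a)/24 + 17/51) = 20*((-5 - 1*(-8))/24 + 17/51) = 20*((-5 + 8)*(1/24) + 17*(1/51)) = 20*(3*(1/24) + ⅓) = 20*(⅛ + ⅓) = 20*(11/24) = 55/6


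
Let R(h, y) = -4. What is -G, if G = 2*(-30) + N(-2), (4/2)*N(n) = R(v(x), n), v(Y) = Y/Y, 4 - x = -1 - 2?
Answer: 62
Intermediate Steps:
x = 7 (x = 4 - (-1 - 2) = 4 - 1*(-3) = 4 + 3 = 7)
v(Y) = 1
N(n) = -2 (N(n) = (1/2)*(-4) = -2)
G = -62 (G = 2*(-30) - 2 = -60 - 2 = -62)
-G = -1*(-62) = 62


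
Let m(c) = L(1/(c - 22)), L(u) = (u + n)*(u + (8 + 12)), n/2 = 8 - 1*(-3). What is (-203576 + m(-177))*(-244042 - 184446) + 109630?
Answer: 3446931963043014/39601 ≈ 8.7042e+10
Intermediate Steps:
n = 22 (n = 2*(8 - 1*(-3)) = 2*(8 + 3) = 2*11 = 22)
L(u) = (20 + u)*(22 + u) (L(u) = (u + 22)*(u + (8 + 12)) = (22 + u)*(u + 20) = (22 + u)*(20 + u) = (20 + u)*(22 + u))
m(c) = 440 + (-22 + c)**(-2) + 42/(-22 + c) (m(c) = 440 + (1/(c - 22))**2 + 42/(c - 22) = 440 + (1/(-22 + c))**2 + 42/(-22 + c) = 440 + (-22 + c)**(-2) + 42/(-22 + c))
(-203576 + m(-177))*(-244042 - 184446) + 109630 = (-203576 + (212037 - 19318*(-177) + 440*(-177)**2)/(484 + (-177)**2 - 44*(-177)))*(-244042 - 184446) + 109630 = (-203576 + (212037 + 3419286 + 440*31329)/(484 + 31329 + 7788))*(-428488) + 109630 = (-203576 + (212037 + 3419286 + 13784760)/39601)*(-428488) + 109630 = (-203576 + (1/39601)*17416083)*(-428488) + 109630 = (-203576 + 17416083/39601)*(-428488) + 109630 = -8044397093/39601*(-428488) + 109630 = 3446927621585384/39601 + 109630 = 3446931963043014/39601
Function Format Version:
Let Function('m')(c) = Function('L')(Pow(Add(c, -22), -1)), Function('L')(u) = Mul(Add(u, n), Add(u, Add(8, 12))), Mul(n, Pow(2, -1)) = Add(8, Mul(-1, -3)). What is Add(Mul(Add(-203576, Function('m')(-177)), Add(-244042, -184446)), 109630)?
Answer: Rational(3446931963043014, 39601) ≈ 8.7042e+10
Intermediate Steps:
n = 22 (n = Mul(2, Add(8, Mul(-1, -3))) = Mul(2, Add(8, 3)) = Mul(2, 11) = 22)
Function('L')(u) = Mul(Add(20, u), Add(22, u)) (Function('L')(u) = Mul(Add(u, 22), Add(u, Add(8, 12))) = Mul(Add(22, u), Add(u, 20)) = Mul(Add(22, u), Add(20, u)) = Mul(Add(20, u), Add(22, u)))
Function('m')(c) = Add(440, Pow(Add(-22, c), -2), Mul(42, Pow(Add(-22, c), -1))) (Function('m')(c) = Add(440, Pow(Pow(Add(c, -22), -1), 2), Mul(42, Pow(Add(c, -22), -1))) = Add(440, Pow(Pow(Add(-22, c), -1), 2), Mul(42, Pow(Add(-22, c), -1))) = Add(440, Pow(Add(-22, c), -2), Mul(42, Pow(Add(-22, c), -1))))
Add(Mul(Add(-203576, Function('m')(-177)), Add(-244042, -184446)), 109630) = Add(Mul(Add(-203576, Mul(Pow(Add(484, Pow(-177, 2), Mul(-44, -177)), -1), Add(212037, Mul(-19318, -177), Mul(440, Pow(-177, 2))))), Add(-244042, -184446)), 109630) = Add(Mul(Add(-203576, Mul(Pow(Add(484, 31329, 7788), -1), Add(212037, 3419286, Mul(440, 31329)))), -428488), 109630) = Add(Mul(Add(-203576, Mul(Pow(39601, -1), Add(212037, 3419286, 13784760))), -428488), 109630) = Add(Mul(Add(-203576, Mul(Rational(1, 39601), 17416083)), -428488), 109630) = Add(Mul(Add(-203576, Rational(17416083, 39601)), -428488), 109630) = Add(Mul(Rational(-8044397093, 39601), -428488), 109630) = Add(Rational(3446927621585384, 39601), 109630) = Rational(3446931963043014, 39601)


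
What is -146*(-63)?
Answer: 9198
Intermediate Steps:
-146*(-63) = 9198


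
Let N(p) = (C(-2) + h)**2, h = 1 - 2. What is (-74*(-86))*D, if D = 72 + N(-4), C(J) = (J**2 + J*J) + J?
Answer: 617308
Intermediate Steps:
h = -1
C(J) = J + 2*J**2 (C(J) = (J**2 + J**2) + J = 2*J**2 + J = J + 2*J**2)
N(p) = 25 (N(p) = (-2*(1 + 2*(-2)) - 1)**2 = (-2*(1 - 4) - 1)**2 = (-2*(-3) - 1)**2 = (6 - 1)**2 = 5**2 = 25)
D = 97 (D = 72 + 25 = 97)
(-74*(-86))*D = -74*(-86)*97 = 6364*97 = 617308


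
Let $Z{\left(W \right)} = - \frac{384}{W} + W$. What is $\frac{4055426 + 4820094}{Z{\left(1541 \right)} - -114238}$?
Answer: $\frac{2735435264}{35683011} \approx 76.659$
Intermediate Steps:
$Z{\left(W \right)} = W - \frac{384}{W}$
$\frac{4055426 + 4820094}{Z{\left(1541 \right)} - -114238} = \frac{4055426 + 4820094}{\left(1541 - \frac{384}{1541}\right) - -114238} = \frac{8875520}{\left(1541 - \frac{384}{1541}\right) + 114238} = \frac{8875520}{\frac{2374297}{1541} + 114238} = \frac{8875520}{\frac{178415055}{1541}} = 8875520 \cdot \frac{1541}{178415055} = \frac{2735435264}{35683011}$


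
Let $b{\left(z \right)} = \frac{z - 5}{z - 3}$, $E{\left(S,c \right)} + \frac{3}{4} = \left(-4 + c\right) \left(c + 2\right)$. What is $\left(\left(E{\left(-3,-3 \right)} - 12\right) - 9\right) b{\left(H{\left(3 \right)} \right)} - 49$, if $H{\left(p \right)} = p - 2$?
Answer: $- \frac{157}{2} \approx -78.5$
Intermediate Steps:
$E{\left(S,c \right)} = - \frac{3}{4} + \left(-4 + c\right) \left(2 + c\right)$ ($E{\left(S,c \right)} = - \frac{3}{4} + \left(-4 + c\right) \left(c + 2\right) = - \frac{3}{4} + \left(-4 + c\right) \left(2 + c\right)$)
$H{\left(p \right)} = -2 + p$
$b{\left(z \right)} = \frac{-5 + z}{-3 + z}$
$\left(\left(E{\left(-3,-3 \right)} - 12\right) - 9\right) b{\left(H{\left(3 \right)} \right)} - 49 = \left(\left(\left(- \frac{35}{4} + \left(-3\right)^{2} - -6\right) - 12\right) - 9\right) \frac{-5 + \left(-2 + 3\right)}{-3 + \left(-2 + 3\right)} - 49 = \left(\left(\left(- \frac{35}{4} + 9 + 6\right) - 12\right) - 9\right) \frac{-5 + 1}{-3 + 1} - 49 = \left(\left(\frac{25}{4} - 12\right) - 9\right) \frac{1}{-2} \left(-4\right) - 49 = \left(- \frac{23}{4} - 9\right) \left(\left(- \frac{1}{2}\right) \left(-4\right)\right) - 49 = \left(- \frac{59}{4}\right) 2 - 49 = - \frac{59}{2} - 49 = - \frac{157}{2}$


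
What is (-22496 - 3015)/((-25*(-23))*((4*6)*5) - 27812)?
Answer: -25511/41188 ≈ -0.61938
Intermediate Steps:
(-22496 - 3015)/((-25*(-23))*((4*6)*5) - 27812) = -25511/(575*(24*5) - 27812) = -25511/(575*120 - 27812) = -25511/(69000 - 27812) = -25511/41188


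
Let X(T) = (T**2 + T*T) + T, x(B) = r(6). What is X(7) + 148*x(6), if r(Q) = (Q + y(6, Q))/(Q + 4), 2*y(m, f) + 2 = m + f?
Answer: 1339/5 ≈ 267.80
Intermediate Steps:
y(m, f) = -1 + f/2 + m/2 (y(m, f) = -1 + (m + f)/2 = -1 + (f + m)/2 = -1 + (f/2 + m/2) = -1 + f/2 + m/2)
r(Q) = (2 + 3*Q/2)/(4 + Q) (r(Q) = (Q + (-1 + Q/2 + (1/2)*6))/(Q + 4) = (Q + (-1 + Q/2 + 3))/(4 + Q) = (Q + (2 + Q/2))/(4 + Q) = (2 + 3*Q/2)/(4 + Q))
x(B) = 11/10 (x(B) = (4 + 3*6)/(2*(4 + 6)) = (1/2)*(4 + 18)/10 = (1/2)*(1/10)*22 = 11/10)
X(T) = T + 2*T**2 (X(T) = (T**2 + T**2) + T = 2*T**2 + T = T + 2*T**2)
X(7) + 148*x(6) = 7*(1 + 2*7) + 148*(11/10) = 7*(1 + 14) + 814/5 = 7*15 + 814/5 = 105 + 814/5 = 1339/5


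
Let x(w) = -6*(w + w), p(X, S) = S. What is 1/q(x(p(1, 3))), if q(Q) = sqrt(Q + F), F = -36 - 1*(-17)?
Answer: -I*sqrt(55)/55 ≈ -0.13484*I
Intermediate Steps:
x(w) = -12*w
F = -19 (F = -36 + 17 = -19)
q(Q) = sqrt(-19 + Q) (q(Q) = sqrt(Q - 19) = sqrt(-19 + Q))
1/q(x(p(1, 3))) = 1/(sqrt(-19 - 12*3)) = 1/(sqrt(-19 - 36)) = 1/(sqrt(-55)) = 1/(I*sqrt(55)) = -I*sqrt(55)/55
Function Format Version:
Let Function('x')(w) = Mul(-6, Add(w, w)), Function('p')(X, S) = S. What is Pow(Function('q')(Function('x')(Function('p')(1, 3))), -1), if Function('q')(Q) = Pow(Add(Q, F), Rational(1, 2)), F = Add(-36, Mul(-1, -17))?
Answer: Mul(Rational(-1, 55), I, Pow(55, Rational(1, 2))) ≈ Mul(-0.13484, I)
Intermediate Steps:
Function('x')(w) = Mul(-12, w) (Function('x')(w) = Mul(-6, Mul(2, w)) = Mul(-12, w))
F = -19 (F = Add(-36, 17) = -19)
Function('q')(Q) = Pow(Add(-19, Q), Rational(1, 2)) (Function('q')(Q) = Pow(Add(Q, -19), Rational(1, 2)) = Pow(Add(-19, Q), Rational(1, 2)))
Pow(Function('q')(Function('x')(Function('p')(1, 3))), -1) = Pow(Pow(Add(-19, Mul(-12, 3)), Rational(1, 2)), -1) = Pow(Pow(Add(-19, -36), Rational(1, 2)), -1) = Pow(Pow(-55, Rational(1, 2)), -1) = Pow(Mul(I, Pow(55, Rational(1, 2))), -1) = Mul(Rational(-1, 55), I, Pow(55, Rational(1, 2)))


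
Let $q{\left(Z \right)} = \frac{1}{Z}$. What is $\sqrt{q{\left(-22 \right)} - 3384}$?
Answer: $\frac{i \sqrt{1637878}}{22} \approx 58.173 i$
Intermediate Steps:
$\sqrt{q{\left(-22 \right)} - 3384} = \sqrt{\frac{1}{-22} - 3384} = \sqrt{- \frac{1}{22} - 3384} = \sqrt{- \frac{74449}{22}} = \frac{i \sqrt{1637878}}{22}$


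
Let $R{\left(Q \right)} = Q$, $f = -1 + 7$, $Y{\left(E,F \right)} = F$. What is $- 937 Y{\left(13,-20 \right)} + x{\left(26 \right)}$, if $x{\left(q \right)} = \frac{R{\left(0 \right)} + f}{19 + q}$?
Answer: $\frac{281102}{15} \approx 18740.0$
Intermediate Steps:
$f = 6$
$x{\left(q \right)} = \frac{6}{19 + q}$ ($x{\left(q \right)} = \frac{0 + 6}{19 + q} = \frac{6}{19 + q}$)
$- 937 Y{\left(13,-20 \right)} + x{\left(26 \right)} = \left(-937\right) \left(-20\right) + \frac{6}{19 + 26} = 18740 + \frac{6}{45} = 18740 + 6 \cdot \frac{1}{45} = 18740 + \frac{2}{15} = \frac{281102}{15}$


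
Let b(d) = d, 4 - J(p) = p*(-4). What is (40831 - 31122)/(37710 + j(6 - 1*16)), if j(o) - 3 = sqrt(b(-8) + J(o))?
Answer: 366155517/1422270413 - 19418*I*sqrt(11)/1422270413 ≈ 0.25744 - 4.5281e-5*I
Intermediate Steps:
J(p) = 4 + 4*p (J(p) = 4 - p*(-4) = 4 - (-4)*p = 4 + 4*p)
j(o) = 3 + sqrt(-4 + 4*o) (j(o) = 3 + sqrt(-8 + (4 + 4*o)) = 3 + sqrt(-4 + 4*o))
(40831 - 31122)/(37710 + j(6 - 1*16)) = (40831 - 31122)/(37710 + (3 + 2*sqrt(-1 + (6 - 1*16)))) = 9709/(37710 + (3 + 2*sqrt(-1 + (6 - 16)))) = 9709/(37710 + (3 + 2*sqrt(-1 - 10))) = 9709/(37710 + (3 + 2*sqrt(-11))) = 9709/(37710 + (3 + 2*(I*sqrt(11)))) = 9709/(37710 + (3 + 2*I*sqrt(11))) = 9709/(37713 + 2*I*sqrt(11))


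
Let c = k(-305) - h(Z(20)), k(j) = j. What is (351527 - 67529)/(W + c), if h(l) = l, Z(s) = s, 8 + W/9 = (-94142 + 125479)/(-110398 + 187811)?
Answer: -10992568587/15225464 ≈ -721.99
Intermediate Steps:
W = -5291703/77413 (W = -72 + 9*((-94142 + 125479)/(-110398 + 187811)) = -72 + 9*(31337/77413) = -72 + 282033/77413 = -5291703/77413 ≈ -68.357)
c = -325 (c = -305 - 1*20 = -305 - 20 = -325)
(351527 - 67529)/(W + c) = (351527 - 67529)/(-5291703/77413 - 325) = 283998/(-30450928/77413) = 283998*(-77413/30450928) = -10992568587/15225464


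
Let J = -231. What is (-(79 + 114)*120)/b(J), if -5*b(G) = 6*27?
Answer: 19300/27 ≈ 714.81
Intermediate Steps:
b(G) = -162/5 (b(G) = -6*27/5 = -⅕*162 = -162/5)
(-(79 + 114)*120)/b(J) = (-(79 + 114)*120)/(-162/5) = -193*120*(-5/162) = -1*23160*(-5/162) = -23160*(-5/162) = 19300/27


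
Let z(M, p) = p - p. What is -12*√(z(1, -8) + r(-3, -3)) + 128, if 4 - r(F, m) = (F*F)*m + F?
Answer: 128 - 12*√34 ≈ 58.029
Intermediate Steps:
z(M, p) = 0
r(F, m) = 4 - F - m*F² (r(F, m) = 4 - ((F*F)*m + F) = 4 - (F²*m + F) = 4 - (m*F² + F) = 4 - (F + m*F²) = 4 + (-F - m*F²) = 4 - F - m*F²)
-12*√(z(1, -8) + r(-3, -3)) + 128 = -12*√(0 + (4 - 1*(-3) - 1*(-3)*(-3)²)) + 128 = -12*√(0 + (4 + 3 - 1*(-3)*9)) + 128 = -12*√(0 + (4 + 3 + 27)) + 128 = -12*√(0 + 34) + 128 = -12*√34 + 128 = 128 - 12*√34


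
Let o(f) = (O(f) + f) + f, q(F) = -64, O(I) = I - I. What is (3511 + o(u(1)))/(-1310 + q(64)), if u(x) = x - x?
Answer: -3511/1374 ≈ -2.5553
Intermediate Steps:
O(I) = 0
u(x) = 0
o(f) = 2*f (o(f) = (0 + f) + f = f + f = 2*f)
(3511 + o(u(1)))/(-1310 + q(64)) = (3511 + 2*0)/(-1310 - 64) = (3511 + 0)/(-1374) = 3511*(-1/1374) = -3511/1374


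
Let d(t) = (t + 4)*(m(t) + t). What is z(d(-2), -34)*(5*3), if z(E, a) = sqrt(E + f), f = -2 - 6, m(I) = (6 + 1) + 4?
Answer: 15*sqrt(10) ≈ 47.434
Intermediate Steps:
m(I) = 11 (m(I) = 7 + 4 = 11)
d(t) = (4 + t)*(11 + t) (d(t) = (t + 4)*(11 + t) = (4 + t)*(11 + t))
f = -8
z(E, a) = sqrt(-8 + E) (z(E, a) = sqrt(E - 8) = sqrt(-8 + E))
z(d(-2), -34)*(5*3) = sqrt(-8 + (44 + (-2)**2 + 15*(-2)))*(5*3) = sqrt(-8 + (44 + 4 - 30))*15 = sqrt(-8 + 18)*15 = sqrt(10)*15 = 15*sqrt(10)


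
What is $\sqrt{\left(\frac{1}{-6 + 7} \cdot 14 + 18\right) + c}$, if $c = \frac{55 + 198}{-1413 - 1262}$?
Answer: $\frac{3 \sqrt{1014681}}{535} \approx 5.6485$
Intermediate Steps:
$c = - \frac{253}{2675}$ ($c = \frac{253}{-2675} = 253 \left(- \frac{1}{2675}\right) = - \frac{253}{2675} \approx -0.094579$)
$\sqrt{\left(\frac{1}{-6 + 7} \cdot 14 + 18\right) + c} = \sqrt{\left(\frac{1}{-6 + 7} \cdot 14 + 18\right) - \frac{253}{2675}} = \sqrt{\left(1^{-1} \cdot 14 + 18\right) - \frac{253}{2675}} = \sqrt{\left(1 \cdot 14 + 18\right) - \frac{253}{2675}} = \sqrt{\left(14 + 18\right) - \frac{253}{2675}} = \sqrt{32 - \frac{253}{2675}} = \sqrt{\frac{85347}{2675}} = \frac{3 \sqrt{1014681}}{535}$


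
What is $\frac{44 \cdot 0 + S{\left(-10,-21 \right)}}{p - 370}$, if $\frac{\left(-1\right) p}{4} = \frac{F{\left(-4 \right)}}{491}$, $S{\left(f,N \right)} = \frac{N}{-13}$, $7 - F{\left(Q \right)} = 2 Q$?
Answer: $- \frac{10311}{2362490} \approx -0.0043645$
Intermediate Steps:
$F{\left(Q \right)} = 7 - 2 Q$
$S{\left(f,N \right)} = - \frac{N}{13}$ ($S{\left(f,N \right)} = N \left(- \frac{1}{13}\right) = - \frac{N}{13}$)
$p = - \frac{60}{491}$ ($p = - 4 \frac{7 - -8}{491} = - 4 \left(7 + 8\right) \frac{1}{491} = - 4 \cdot 15 \cdot \frac{1}{491} = \left(-4\right) \frac{15}{491} = - \frac{60}{491} \approx -0.1222$)
$\frac{44 \cdot 0 + S{\left(-10,-21 \right)}}{p - 370} = \frac{44 \cdot 0 - - \frac{21}{13}}{- \frac{60}{491} - 370} = \frac{0 + \frac{21}{13}}{- \frac{181730}{491}} = \frac{21}{13} \left(- \frac{491}{181730}\right) = - \frac{10311}{2362490}$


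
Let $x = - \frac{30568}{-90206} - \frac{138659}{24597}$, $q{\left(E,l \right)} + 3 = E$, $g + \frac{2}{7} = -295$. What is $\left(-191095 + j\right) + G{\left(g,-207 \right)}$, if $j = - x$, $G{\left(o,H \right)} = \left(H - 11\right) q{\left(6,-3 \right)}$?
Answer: $- \frac{212720173254430}{1109398491} \approx -1.9174 \cdot 10^{5}$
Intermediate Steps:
$g = - \frac{2067}{7}$ ($g = - \frac{2}{7} - 295 = - \frac{2067}{7} \approx -295.29$)
$q{\left(E,l \right)} = -3 + E$
$G{\left(o,H \right)} = -33 + 3 H$ ($G{\left(o,H \right)} = \left(H - 11\right) \left(-3 + 6\right) = \left(-11 + H\right) 3 = -33 + 3 H$)
$x = - \frac{5877996329}{1109398491}$ ($x = \left(-30568\right) \left(- \frac{1}{90206}\right) - \frac{138659}{24597} = \frac{15284}{45103} - \frac{138659}{24597} = - \frac{5877996329}{1109398491} \approx -5.2984$)
$j = \frac{5877996329}{1109398491}$ ($j = \left(-1\right) \left(- \frac{5877996329}{1109398491}\right) = \frac{5877996329}{1109398491} \approx 5.2984$)
$\left(-191095 + j\right) + G{\left(g,-207 \right)} = \left(-191095 + \frac{5877996329}{1109398491}\right) + \left(-33 + 3 \left(-207\right)\right) = - \frac{211994626641316}{1109398491} - 654 = - \frac{212720173254430}{1109398491}$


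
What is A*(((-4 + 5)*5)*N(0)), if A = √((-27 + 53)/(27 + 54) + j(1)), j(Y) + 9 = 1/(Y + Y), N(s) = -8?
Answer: -100*I*√106/9 ≈ -114.4*I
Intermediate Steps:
j(Y) = -9 + 1/(2*Y) (j(Y) = -9 + 1/(Y + Y) = -9 + 1/(2*Y))
A = 5*I*√106/18 (A = √((-27 + 53)/(27 + 54) + (-9 + (½)/1)) = √(26/81 + (-9 + (½)*1)) = √(26*(1/81) + (-9 + ½)) = √(26/81 - 17/2) = √(-1325/162) = 5*I*√106/18 ≈ 2.8599*I)
A*(((-4 + 5)*5)*N(0)) = (5*I*√106/18)*(((-4 + 5)*5)*(-8)) = (5*I*√106/18)*((1*5)*(-8)) = (5*I*√106/18)*(5*(-8)) = (5*I*√106/18)*(-40) = -100*I*√106/9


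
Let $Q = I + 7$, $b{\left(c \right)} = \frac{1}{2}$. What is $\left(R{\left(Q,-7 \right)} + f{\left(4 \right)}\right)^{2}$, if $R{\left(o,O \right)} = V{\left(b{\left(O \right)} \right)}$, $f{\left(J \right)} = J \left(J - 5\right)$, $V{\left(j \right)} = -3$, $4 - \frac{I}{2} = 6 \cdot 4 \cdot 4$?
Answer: $49$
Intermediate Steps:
$b{\left(c \right)} = \frac{1}{2}$
$I = -184$ ($I = 8 - 2 \cdot 6 \cdot 4 \cdot 4 = 8 - 2 \cdot 24 \cdot 4 = 8 - 192 = -184$)
$f{\left(J \right)} = J \left(-5 + J\right)$
$Q = -177$ ($Q = -184 + 7 = -177$)
$R{\left(o,O \right)} = -3$
$\left(R{\left(Q,-7 \right)} + f{\left(4 \right)}\right)^{2} = \left(-3 + 4 \left(-5 + 4\right)\right)^{2} = \left(-3 + 4 \left(-1\right)\right)^{2} = \left(-3 - 4\right)^{2} = \left(-7\right)^{2} = 49$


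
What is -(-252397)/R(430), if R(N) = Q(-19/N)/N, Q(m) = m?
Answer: -46668205300/19 ≈ -2.4562e+9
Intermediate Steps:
R(N) = -19/N**2 (R(N) = (-19/N)/N = -19/N**2)
-(-252397)/R(430) = -(-252397)/((-19/430**2)) = -(-252397)/((-19*1/184900)) = -(-252397)/(-19/184900) = -(-252397)*(-184900)/19 = -1*46668205300/19 = -46668205300/19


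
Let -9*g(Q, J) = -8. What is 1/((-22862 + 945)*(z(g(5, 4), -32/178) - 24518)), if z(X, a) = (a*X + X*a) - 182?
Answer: 801/433626880652 ≈ 1.8472e-9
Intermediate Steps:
g(Q, J) = 8/9 (g(Q, J) = -⅑*(-8) = 8/9)
z(X, a) = -182 + 2*X*a (z(X, a) = (X*a + X*a) - 182 = 2*X*a - 182 = -182 + 2*X*a)
1/((-22862 + 945)*(z(g(5, 4), -32/178) - 24518)) = 1/((-22862 + 945)*((-182 + 2*(8/9)*(-32/178)) - 24518)) = 1/(-21917*((-182 + 2*(8/9)*(-32*1/178)) - 24518)) = 1/(-21917*((-182 + 2*(8/9)*(-16/89)) - 24518)) = 1/(-21917*((-182 - 256/801) - 24518)) = 1/(-21917*(-146038/801 - 24518)) = 1/(-21917*(-19784956/801)) = 1/(433626880652/801) = 801/433626880652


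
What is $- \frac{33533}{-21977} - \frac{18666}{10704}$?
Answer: $- \frac{8547575}{39206968} \approx -0.21801$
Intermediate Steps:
$- \frac{33533}{-21977} - \frac{18666}{10704} = \left(-33533\right) \left(- \frac{1}{21977}\right) - \frac{3111}{1784} = \frac{33533}{21977} - \frac{3111}{1784} = - \frac{8547575}{39206968}$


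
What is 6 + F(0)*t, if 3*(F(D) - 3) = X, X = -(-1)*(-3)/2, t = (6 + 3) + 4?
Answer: 77/2 ≈ 38.500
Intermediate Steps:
t = 13 (t = 9 + 4 = 13)
X = -3/2 (X = -1*3*(1/2) = -3*1/2 = -3/2 ≈ -1.5000)
F(D) = 5/2 (F(D) = 3 + (1/3)*(-3/2) = 3 - 1/2 = 5/2)
6 + F(0)*t = 6 + (5/2)*13 = 6 + 65/2 = 77/2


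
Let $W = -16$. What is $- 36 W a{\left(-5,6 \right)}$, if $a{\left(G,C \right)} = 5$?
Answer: $2880$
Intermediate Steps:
$- 36 W a{\left(-5,6 \right)} = \left(-36\right) \left(-16\right) 5 = 576 \cdot 5 = 2880$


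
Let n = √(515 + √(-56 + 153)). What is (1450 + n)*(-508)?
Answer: -736600 - 508*√(515 + √97) ≈ -7.4824e+5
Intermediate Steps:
n = √(515 + √97) ≈ 22.910
(1450 + n)*(-508) = (1450 + √(515 + √97))*(-508) = -736600 - 508*√(515 + √97)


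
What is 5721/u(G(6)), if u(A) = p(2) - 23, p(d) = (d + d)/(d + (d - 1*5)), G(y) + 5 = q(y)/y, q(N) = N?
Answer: -1907/9 ≈ -211.89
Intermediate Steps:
G(y) = -4 (G(y) = -5 + y/y = -5 + 1 = -4)
p(d) = 2*d/(-5 + 2*d) (p(d) = (2*d)/(d + (d - 5)) = (2*d)/(d + (-5 + d)) = (2*d)/(-5 + 2*d) = 2*d/(-5 + 2*d))
u(A) = -27 (u(A) = 2*2/(-5 + 2*2) - 23 = 2*2/(-5 + 4) - 23 = 2*2/(-1) - 23 = 2*2*(-1) - 23 = -4 - 23 = -27)
5721/u(G(6)) = 5721/(-27) = 5721*(-1/27) = -1907/9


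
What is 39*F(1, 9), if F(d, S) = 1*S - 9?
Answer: 0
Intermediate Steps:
F(d, S) = -9 + S (F(d, S) = S - 9 = -9 + S)
39*F(1, 9) = 39*(-9 + 9) = 39*0 = 0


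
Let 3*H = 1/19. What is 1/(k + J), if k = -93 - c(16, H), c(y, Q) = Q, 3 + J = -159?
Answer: -57/14536 ≈ -0.0039213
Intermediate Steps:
H = 1/57 (H = (⅓)/19 = (⅓)*(1/19) = 1/57 ≈ 0.017544)
J = -162 (J = -3 - 159 = -162)
k = -5302/57 (k = -93 - 1*1/57 = -93 - 1/57 = -5302/57 ≈ -93.018)
1/(k + J) = 1/(-5302/57 - 162) = 1/(-14536/57) = -57/14536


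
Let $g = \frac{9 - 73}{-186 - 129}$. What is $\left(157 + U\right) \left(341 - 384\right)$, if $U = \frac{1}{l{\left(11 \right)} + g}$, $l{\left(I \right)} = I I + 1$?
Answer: $- \frac{259886539}{38494} \approx -6751.4$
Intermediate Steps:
$l{\left(I \right)} = 1 + I^{2}$ ($l{\left(I \right)} = I^{2} + 1 = 1 + I^{2}$)
$g = \frac{64}{315}$ ($g = - \frac{64}{-315} = \left(-64\right) \left(- \frac{1}{315}\right) = \frac{64}{315} \approx 0.20317$)
$U = \frac{315}{38494}$ ($U = \frac{1}{\left(1 + 11^{2}\right) + \frac{64}{315}} = \frac{1}{\left(1 + 121\right) + \frac{64}{315}} = \frac{1}{122 + \frac{64}{315}} = \frac{1}{\frac{38494}{315}} = \frac{315}{38494} \approx 0.0081831$)
$\left(157 + U\right) \left(341 - 384\right) = \left(157 + \frac{315}{38494}\right) \left(341 - 384\right) = \frac{6043873}{38494} \left(-43\right) = - \frac{259886539}{38494}$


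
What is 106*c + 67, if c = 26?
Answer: 2823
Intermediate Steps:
106*c + 67 = 106*26 + 67 = 2756 + 67 = 2823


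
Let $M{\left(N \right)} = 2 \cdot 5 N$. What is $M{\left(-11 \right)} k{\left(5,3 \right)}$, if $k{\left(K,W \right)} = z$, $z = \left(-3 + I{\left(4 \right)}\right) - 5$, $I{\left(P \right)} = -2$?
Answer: $1100$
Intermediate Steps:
$z = -10$ ($z = \left(-3 - 2\right) - 5 = -5 - 5 = -10$)
$M{\left(N \right)} = 10 N$
$k{\left(K,W \right)} = -10$
$M{\left(-11 \right)} k{\left(5,3 \right)} = 10 \left(-11\right) \left(-10\right) = \left(-110\right) \left(-10\right) = 1100$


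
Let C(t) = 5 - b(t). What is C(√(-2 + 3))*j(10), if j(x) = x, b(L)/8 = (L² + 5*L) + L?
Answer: -510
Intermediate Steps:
b(L) = 8*L² + 48*L (b(L) = 8*((L² + 5*L) + L) = 8*(L² + 6*L) = 8*L² + 48*L)
C(t) = 5 - 8*t*(6 + t)
C(√(-2 + 3))*j(10) = (5 - 8*√(-2 + 3)*(6 + √(-2 + 3)))*10 = (5 - 8*√1*(6 + √1))*10 = (5 - 8*1*(6 + 1))*10 = (5 - 8*1*7)*10 = (5 - 56)*10 = -51*10 = -510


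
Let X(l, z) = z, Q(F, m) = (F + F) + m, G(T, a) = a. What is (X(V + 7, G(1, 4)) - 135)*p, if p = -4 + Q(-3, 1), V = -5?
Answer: 1179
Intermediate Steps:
Q(F, m) = m + 2*F (Q(F, m) = 2*F + m = m + 2*F)
p = -9 (p = -4 + (1 + 2*(-3)) = -4 + (1 - 6) = -4 - 5 = -9)
(X(V + 7, G(1, 4)) - 135)*p = (4 - 135)*(-9) = -131*(-9) = 1179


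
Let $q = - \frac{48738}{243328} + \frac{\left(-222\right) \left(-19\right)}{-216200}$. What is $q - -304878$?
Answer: $\frac{1002428872989231}{3287969600} \approx 3.0488 \cdot 10^{5}$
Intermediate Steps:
$q = - \frac{722719569}{3287969600}$ ($q = \left(-48738\right) \frac{1}{243328} + 4218 \left(- \frac{1}{216200}\right) = - \frac{24369}{121664} - \frac{2109}{108100} = - \frac{722719569}{3287969600} \approx -0.21981$)
$q - -304878 = - \frac{722719569}{3287969600} - -304878 = - \frac{722719569}{3287969600} + 304878 = \frac{1002428872989231}{3287969600}$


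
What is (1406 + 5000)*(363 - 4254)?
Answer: -24925746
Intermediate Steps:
(1406 + 5000)*(363 - 4254) = 6406*(-3891) = -24925746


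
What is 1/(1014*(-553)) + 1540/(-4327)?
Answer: -863547007/2426330634 ≈ -0.35591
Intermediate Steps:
1/(1014*(-553)) + 1540/(-4327) = (1/1014)*(-1/553) + 1540*(-1/4327) = -1/560742 - 1540/4327 = -863547007/2426330634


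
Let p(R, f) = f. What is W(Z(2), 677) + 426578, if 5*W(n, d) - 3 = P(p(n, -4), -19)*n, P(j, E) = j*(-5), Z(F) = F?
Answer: 2132933/5 ≈ 4.2659e+5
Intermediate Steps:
P(j, E) = -5*j
W(n, d) = ⅗ + 4*n (W(n, d) = ⅗ + ((-5*(-4))*n)/5 = ⅗ + (20*n)/5 = ⅗ + 4*n)
W(Z(2), 677) + 426578 = (⅗ + 4*2) + 426578 = (⅗ + 8) + 426578 = 43/5 + 426578 = 2132933/5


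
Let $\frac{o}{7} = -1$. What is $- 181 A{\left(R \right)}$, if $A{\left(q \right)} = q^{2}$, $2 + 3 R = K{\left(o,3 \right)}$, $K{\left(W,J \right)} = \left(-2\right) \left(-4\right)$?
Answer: $-724$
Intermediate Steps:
$o = -7$ ($o = 7 \left(-1\right) = -7$)
$K{\left(W,J \right)} = 8$
$R = 2$ ($R = - \frac{2}{3} + \frac{1}{3} \cdot 8 = - \frac{2}{3} + \frac{8}{3} = 2$)
$- 181 A{\left(R \right)} = - 181 \cdot 2^{2} = \left(-181\right) 4 = -724$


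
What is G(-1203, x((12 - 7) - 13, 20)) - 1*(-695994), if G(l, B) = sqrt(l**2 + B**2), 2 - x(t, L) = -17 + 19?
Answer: 697197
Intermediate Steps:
x(t, L) = 0 (x(t, L) = 2 - (-17 + 19) = 2 - 1*2 = 2 - 2 = 0)
G(l, B) = sqrt(B**2 + l**2)
G(-1203, x((12 - 7) - 13, 20)) - 1*(-695994) = sqrt(0**2 + (-1203)**2) - 1*(-695994) = sqrt(0 + 1447209) + 695994 = sqrt(1447209) + 695994 = 1203 + 695994 = 697197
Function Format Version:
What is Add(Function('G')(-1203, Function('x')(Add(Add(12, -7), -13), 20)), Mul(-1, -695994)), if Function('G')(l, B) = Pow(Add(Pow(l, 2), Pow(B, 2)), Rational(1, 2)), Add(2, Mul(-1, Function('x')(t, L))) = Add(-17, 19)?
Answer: 697197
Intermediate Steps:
Function('x')(t, L) = 0 (Function('x')(t, L) = Add(2, Mul(-1, Add(-17, 19))) = Add(2, Mul(-1, 2)) = Add(2, -2) = 0)
Function('G')(l, B) = Pow(Add(Pow(B, 2), Pow(l, 2)), Rational(1, 2))
Add(Function('G')(-1203, Function('x')(Add(Add(12, -7), -13), 20)), Mul(-1, -695994)) = Add(Pow(Add(Pow(0, 2), Pow(-1203, 2)), Rational(1, 2)), Mul(-1, -695994)) = Add(Pow(Add(0, 1447209), Rational(1, 2)), 695994) = Add(Pow(1447209, Rational(1, 2)), 695994) = Add(1203, 695994) = 697197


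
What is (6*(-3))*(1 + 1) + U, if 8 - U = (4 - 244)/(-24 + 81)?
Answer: -452/19 ≈ -23.789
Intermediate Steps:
U = 232/19 (U = 8 - (4 - 244)/(-24 + 81) = 8 - (-240)/57 = 8 - 1*(-80/19) = 8 + 80/19 = 232/19 ≈ 12.211)
(6*(-3))*(1 + 1) + U = (6*(-3))*(1 + 1) + 232/19 = -18*2 + 232/19 = -36 + 232/19 = -452/19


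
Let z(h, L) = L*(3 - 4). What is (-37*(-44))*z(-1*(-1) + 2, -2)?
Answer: 3256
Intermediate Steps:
z(h, L) = -L (z(h, L) = L*(-1) = -L)
(-37*(-44))*z(-1*(-1) + 2, -2) = (-37*(-44))*(-1*(-2)) = 1628*2 = 3256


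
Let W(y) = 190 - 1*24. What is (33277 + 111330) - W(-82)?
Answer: 144441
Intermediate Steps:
W(y) = 166 (W(y) = 190 - 24 = 166)
(33277 + 111330) - W(-82) = (33277 + 111330) - 1*166 = 144607 - 166 = 144441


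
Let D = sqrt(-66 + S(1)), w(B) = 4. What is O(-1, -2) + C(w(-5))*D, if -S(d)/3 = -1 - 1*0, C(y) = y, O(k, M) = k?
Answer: -1 + 12*I*sqrt(7) ≈ -1.0 + 31.749*I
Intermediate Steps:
S(d) = 3 (S(d) = -3*(-1 - 1*0) = -3*(-1 + 0) = -3*(-1) = 3)
D = 3*I*sqrt(7) (D = sqrt(-66 + 3) = sqrt(-63) = 3*I*sqrt(7) ≈ 7.9373*I)
O(-1, -2) + C(w(-5))*D = -1 + 4*(3*I*sqrt(7)) = -1 + 12*I*sqrt(7)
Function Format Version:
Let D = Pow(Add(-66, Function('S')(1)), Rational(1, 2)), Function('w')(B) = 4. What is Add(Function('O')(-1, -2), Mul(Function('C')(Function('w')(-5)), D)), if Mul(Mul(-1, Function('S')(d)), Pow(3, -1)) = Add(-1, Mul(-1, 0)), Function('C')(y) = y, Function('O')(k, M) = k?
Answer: Add(-1, Mul(12, I, Pow(7, Rational(1, 2)))) ≈ Add(-1.0000, Mul(31.749, I))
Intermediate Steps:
Function('S')(d) = 3 (Function('S')(d) = Mul(-3, Add(-1, Mul(-1, 0))) = Mul(-3, Add(-1, 0)) = Mul(-3, -1) = 3)
D = Mul(3, I, Pow(7, Rational(1, 2))) (D = Pow(Add(-66, 3), Rational(1, 2)) = Pow(-63, Rational(1, 2)) = Mul(3, I, Pow(7, Rational(1, 2))) ≈ Mul(7.9373, I))
Add(Function('O')(-1, -2), Mul(Function('C')(Function('w')(-5)), D)) = Add(-1, Mul(4, Mul(3, I, Pow(7, Rational(1, 2))))) = Add(-1, Mul(12, I, Pow(7, Rational(1, 2))))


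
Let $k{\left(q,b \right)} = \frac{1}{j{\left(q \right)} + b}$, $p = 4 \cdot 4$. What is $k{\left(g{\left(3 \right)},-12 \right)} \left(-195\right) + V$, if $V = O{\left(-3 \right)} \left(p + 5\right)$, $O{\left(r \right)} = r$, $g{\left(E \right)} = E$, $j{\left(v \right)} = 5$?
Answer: $- \frac{246}{7} \approx -35.143$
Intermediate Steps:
$p = 16$
$V = -63$ ($V = - 3 \left(16 + 5\right) = \left(-3\right) 21 = -63$)
$k{\left(q,b \right)} = \frac{1}{5 + b}$
$k{\left(g{\left(3 \right)},-12 \right)} \left(-195\right) + V = \frac{1}{5 - 12} \left(-195\right) - 63 = \frac{1}{-7} \left(-195\right) - 63 = \left(- \frac{1}{7}\right) \left(-195\right) - 63 = \frac{195}{7} - 63 = - \frac{246}{7}$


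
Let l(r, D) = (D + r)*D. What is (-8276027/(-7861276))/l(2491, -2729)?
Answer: 8276027/5105914484552 ≈ 1.6209e-6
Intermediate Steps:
l(r, D) = D*(D + r)
(-8276027/(-7861276))/l(2491, -2729) = (-8276027/(-7861276))/((-2729*(-2729 + 2491))) = (-8276027*(-1/7861276))/((-2729*(-238))) = (8276027/7861276)/649502 = (8276027/7861276)*(1/649502) = 8276027/5105914484552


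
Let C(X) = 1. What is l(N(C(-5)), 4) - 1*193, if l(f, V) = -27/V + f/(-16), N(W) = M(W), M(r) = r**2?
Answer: -3197/16 ≈ -199.81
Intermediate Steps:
N(W) = W**2
l(f, V) = -27/V - f/16 (l(f, V) = -27/V + f*(-1/16) = -27/V - f/16)
l(N(C(-5)), 4) - 1*193 = (-27/4 - 1/16*1**2) - 1*193 = (-27*1/4 - 1/16*1) - 193 = (-27/4 - 1/16) - 193 = -109/16 - 193 = -3197/16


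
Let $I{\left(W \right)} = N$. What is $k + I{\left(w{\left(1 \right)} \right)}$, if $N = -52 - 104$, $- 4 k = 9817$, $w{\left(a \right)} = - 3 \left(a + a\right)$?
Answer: $- \frac{10441}{4} \approx -2610.3$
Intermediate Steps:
$w{\left(a \right)} = - 6 a$ ($w{\left(a \right)} = - 3 \cdot 2 a = - 6 a$)
$k = - \frac{9817}{4}$ ($k = \left(- \frac{1}{4}\right) 9817 = - \frac{9817}{4} \approx -2454.3$)
$N = -156$
$I{\left(W \right)} = -156$
$k + I{\left(w{\left(1 \right)} \right)} = - \frac{9817}{4} - 156 = - \frac{10441}{4}$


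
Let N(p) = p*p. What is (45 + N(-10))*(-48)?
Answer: -6960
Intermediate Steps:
N(p) = p²
(45 + N(-10))*(-48) = (45 + (-10)²)*(-48) = (45 + 100)*(-48) = 145*(-48) = -6960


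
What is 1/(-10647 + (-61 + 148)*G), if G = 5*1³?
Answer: -1/10212 ≈ -9.7924e-5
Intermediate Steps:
G = 5 (G = 5*1 = 5)
1/(-10647 + (-61 + 148)*G) = 1/(-10647 + (-61 + 148)*5) = 1/(-10647 + 87*5) = 1/(-10647 + 435) = 1/(-10212) = -1/10212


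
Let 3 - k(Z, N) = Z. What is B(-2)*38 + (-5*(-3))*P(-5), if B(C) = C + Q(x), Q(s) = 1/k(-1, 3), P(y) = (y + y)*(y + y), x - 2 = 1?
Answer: 2867/2 ≈ 1433.5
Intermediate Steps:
x = 3 (x = 2 + 1 = 3)
k(Z, N) = 3 - Z
P(y) = 4*y**2 (P(y) = (2*y)*(2*y) = 4*y**2)
Q(s) = 1/4 (Q(s) = 1/(3 - 1*(-1)) = 1/(3 + 1) = 1/4)
B(C) = 1/4 + C (B(C) = C + 1/4 = 1/4 + C)
B(-2)*38 + (-5*(-3))*P(-5) = (1/4 - 2)*38 + (-5*(-3))*(4*(-5)**2) = -7/4*38 + 15*(4*25) = -133/2 + 15*100 = -133/2 + 1500 = 2867/2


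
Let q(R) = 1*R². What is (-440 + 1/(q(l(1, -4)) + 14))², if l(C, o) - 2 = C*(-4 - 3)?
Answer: 294431281/1521 ≈ 1.9358e+5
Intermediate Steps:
l(C, o) = 2 - 7*C (l(C, o) = 2 + C*(-4 - 3) = 2 + C*(-7) = 2 - 7*C)
q(R) = R²
(-440 + 1/(q(l(1, -4)) + 14))² = (-440 + 1/((2 - 7*1)² + 14))² = (-440 + 1/((2 - 7)² + 14))² = (-440 + 1/((-5)² + 14))² = (-440 + 1/(25 + 14))² = (-440 + 1/39)² = (-17159/39)² = 294431281/1521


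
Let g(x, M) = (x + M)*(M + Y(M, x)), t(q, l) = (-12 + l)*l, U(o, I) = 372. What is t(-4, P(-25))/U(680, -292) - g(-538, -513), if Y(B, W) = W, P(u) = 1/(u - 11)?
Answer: -532541396879/482112 ≈ -1.1046e+6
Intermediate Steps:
P(u) = 1/(-11 + u)
t(q, l) = l*(-12 + l)
g(x, M) = (M + x)² (g(x, M) = (x + M)*(M + x) = (M + x)*(M + x) = (M + x)²)
t(-4, P(-25))/U(680, -292) - g(-538, -513) = ((-12 + 1/(-11 - 25))/(-11 - 25))/372 - ((-513)² + (-538)² + 2*(-513)*(-538)) = ((-12 + 1/(-36))/(-36))*(1/372) - (263169 + 289444 + 551988) = -(-12 - 1/36)/36*(1/372) - 1*1104601 = -1/36*(-433/36)*(1/372) - 1104601 = (433/1296)*(1/372) - 1104601 = 433/482112 - 1104601 = -532541396879/482112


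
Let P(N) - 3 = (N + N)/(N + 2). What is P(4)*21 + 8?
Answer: 99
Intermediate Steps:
P(N) = 3 + 2*N/(2 + N) (P(N) = 3 + (N + N)/(N + 2) = 3 + (2*N)/(2 + N) = 3 + 2*N/(2 + N))
P(4)*21 + 8 = ((6 + 5*4)/(2 + 4))*21 + 8 = ((6 + 20)/6)*21 + 8 = ((⅙)*26)*21 + 8 = (13/3)*21 + 8 = 91 + 8 = 99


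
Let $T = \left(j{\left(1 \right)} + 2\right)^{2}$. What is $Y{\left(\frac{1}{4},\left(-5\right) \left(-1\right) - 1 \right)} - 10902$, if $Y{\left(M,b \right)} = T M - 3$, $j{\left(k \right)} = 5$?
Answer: $- \frac{43571}{4} \approx -10893.0$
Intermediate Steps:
$T = 49$ ($T = \left(5 + 2\right)^{2} = 7^{2} = 49$)
$Y{\left(M,b \right)} = -3 + 49 M$ ($Y{\left(M,b \right)} = 49 M - 3 = -3 + 49 M$)
$Y{\left(\frac{1}{4},\left(-5\right) \left(-1\right) - 1 \right)} - 10902 = \left(-3 + \frac{49}{4}\right) - 10902 = \frac{37}{4} - 10902 = - \frac{43571}{4}$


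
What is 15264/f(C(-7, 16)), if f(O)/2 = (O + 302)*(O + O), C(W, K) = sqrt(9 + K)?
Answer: 3816/1535 ≈ 2.4860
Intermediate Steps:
f(O) = 4*O*(302 + O) (f(O) = 2*((O + 302)*(O + O)) = 2*((302 + O)*(2*O)) = 2*(2*O*(302 + O)) = 4*O*(302 + O))
15264/f(C(-7, 16)) = 15264/((4*sqrt(9 + 16)*(302 + sqrt(9 + 16)))) = 15264/((4*sqrt(25)*(302 + sqrt(25)))) = 15264/((4*5*(302 + 5))) = 15264/((4*5*307)) = 15264/6140 = 15264*(1/6140) = 3816/1535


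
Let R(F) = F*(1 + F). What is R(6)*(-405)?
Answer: -17010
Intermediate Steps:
R(6)*(-405) = (6*(1 + 6))*(-405) = (6*7)*(-405) = 42*(-405) = -17010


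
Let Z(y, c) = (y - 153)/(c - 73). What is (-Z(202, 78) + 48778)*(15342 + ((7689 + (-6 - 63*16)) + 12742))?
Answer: 8475669319/5 ≈ 1.6951e+9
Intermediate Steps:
Z(y, c) = (-153 + y)/(-73 + c)
(-Z(202, 78) + 48778)*(15342 + ((7689 + (-6 - 63*16)) + 12742)) = (-(-153 + 202)/(-73 + 78) + 48778)*(15342 + ((7689 + (-6 - 63*16)) + 12742)) = (-49/5 + 48778)*(15342 + ((7689 + (-6 - 1008)) + 12742)) = (-49/5 + 48778)*(15342 + ((7689 - 1014) + 12742)) = (-1*49/5 + 48778)*(15342 + (6675 + 12742)) = (-49/5 + 48778)*(15342 + 19417) = (243841/5)*34759 = 8475669319/5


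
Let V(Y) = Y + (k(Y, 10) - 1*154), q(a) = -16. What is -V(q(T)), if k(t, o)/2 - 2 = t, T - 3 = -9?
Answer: 198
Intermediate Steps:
T = -6 (T = 3 - 9 = -6)
k(t, o) = 4 + 2*t
V(Y) = -150 + 3*Y (V(Y) = Y + ((4 + 2*Y) - 1*154) = Y + ((4 + 2*Y) - 154) = Y + (-150 + 2*Y) = -150 + 3*Y)
-V(q(T)) = -(-150 + 3*(-16)) = -(-150 - 48) = -1*(-198) = 198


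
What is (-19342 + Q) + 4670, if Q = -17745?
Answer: -32417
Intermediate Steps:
(-19342 + Q) + 4670 = (-19342 - 17745) + 4670 = -37087 + 4670 = -32417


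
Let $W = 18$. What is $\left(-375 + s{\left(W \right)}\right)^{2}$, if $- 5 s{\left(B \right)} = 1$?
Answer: $\frac{3519376}{25} \approx 1.4078 \cdot 10^{5}$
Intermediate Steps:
$s{\left(B \right)} = - \frac{1}{5}$ ($s{\left(B \right)} = \left(- \frac{1}{5}\right) 1 = - \frac{1}{5}$)
$\left(-375 + s{\left(W \right)}\right)^{2} = \left(-375 - \frac{1}{5}\right)^{2} = \left(- \frac{1876}{5}\right)^{2} = \frac{3519376}{25}$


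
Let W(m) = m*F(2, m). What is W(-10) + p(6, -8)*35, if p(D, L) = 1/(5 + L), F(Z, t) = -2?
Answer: 25/3 ≈ 8.3333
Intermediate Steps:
W(m) = -2*m (W(m) = m*(-2) = -2*m)
W(-10) + p(6, -8)*35 = -2*(-10) + 35/(5 - 8) = 20 + 35/(-3) = 20 - 1/3*35 = 20 - 35/3 = 25/3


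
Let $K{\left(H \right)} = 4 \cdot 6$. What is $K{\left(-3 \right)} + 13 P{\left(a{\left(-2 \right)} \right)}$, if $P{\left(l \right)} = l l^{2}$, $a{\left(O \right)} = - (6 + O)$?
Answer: $-808$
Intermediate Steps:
$K{\left(H \right)} = 24$
$a{\left(O \right)} = -6 - O$
$P{\left(l \right)} = l^{3}$
$K{\left(-3 \right)} + 13 P{\left(a{\left(-2 \right)} \right)} = 24 + 13 \left(-6 - -2\right)^{3} = 24 + 13 \left(-6 + 2\right)^{3} = 24 + 13 \left(-4\right)^{3} = 24 + 13 \left(-64\right) = 24 - 832 = -808$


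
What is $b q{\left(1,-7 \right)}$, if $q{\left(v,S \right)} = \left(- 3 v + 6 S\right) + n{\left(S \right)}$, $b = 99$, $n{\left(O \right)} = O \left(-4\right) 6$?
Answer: $12177$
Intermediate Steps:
$n{\left(O \right)} = - 24 O$ ($n{\left(O \right)} = - 4 O 6 = - 24 O$)
$q{\left(v,S \right)} = - 18 S - 3 v$ ($q{\left(v,S \right)} = \left(- 3 v + 6 S\right) - 24 S = - 18 S - 3 v$)
$b q{\left(1,-7 \right)} = 99 \left(\left(-18\right) \left(-7\right) - 3\right) = 99 \left(126 - 3\right) = 99 \cdot 123 = 12177$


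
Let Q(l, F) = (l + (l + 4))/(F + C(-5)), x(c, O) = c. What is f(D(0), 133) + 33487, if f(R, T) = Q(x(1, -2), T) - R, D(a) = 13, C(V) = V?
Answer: 2142339/64 ≈ 33474.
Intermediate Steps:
Q(l, F) = (4 + 2*l)/(-5 + F) (Q(l, F) = (l + (l + 4))/(F - 5) = (l + (4 + l))/(-5 + F) = (4 + 2*l)/(-5 + F))
f(R, T) = -R + 6/(-5 + T) (f(R, T) = 2*(2 + 1)/(-5 + T) - R = 2*3/(-5 + T) - R = 6/(-5 + T) - R = -R + 6/(-5 + T))
f(D(0), 133) + 33487 = (6 - 1*13*(-5 + 133))/(-5 + 133) + 33487 = (6 - 1*13*128)/128 + 33487 = (6 - 1664)/128 + 33487 = (1/128)*(-1658) + 33487 = -829/64 + 33487 = 2142339/64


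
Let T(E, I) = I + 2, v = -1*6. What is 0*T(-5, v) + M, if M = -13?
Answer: -13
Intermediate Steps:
v = -6
T(E, I) = 2 + I
0*T(-5, v) + M = 0*(2 - 6) - 13 = 0*(-4) - 13 = 0 - 13 = -13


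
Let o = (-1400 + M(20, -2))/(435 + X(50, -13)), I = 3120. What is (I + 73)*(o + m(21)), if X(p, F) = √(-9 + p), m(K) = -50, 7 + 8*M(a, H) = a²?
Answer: -256636241485/1513472 + 34506751*√41/1513472 ≈ -1.6942e+5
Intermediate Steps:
M(a, H) = -7/8 + a²/8
o = -10807/(8*(435 + √41)) (o = (-1400 + (-7/8 + (⅛)*20²))/(435 + √(-9 + 50)) = (-1400 + (-7/8 + (⅛)*400))/(435 + √41) = (-1400 + (-7/8 + 50))/(435 + √41) = (-1400 + 393/8)/(435 + √41) = -10807/(8*(435 + √41)) ≈ -3.0604)
(I + 73)*(o + m(21)) = (3120 + 73)*((-4701045/1513472 + 10807*√41/1513472) - 50) = 3193*(-80374645/1513472 + 10807*√41/1513472) = -256636241485/1513472 + 34506751*√41/1513472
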